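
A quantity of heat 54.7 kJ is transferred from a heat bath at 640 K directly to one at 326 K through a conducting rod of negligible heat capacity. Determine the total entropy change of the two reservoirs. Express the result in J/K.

ΔS_total = 82.3 J/K

ΔS_hot = −Q/T_H = −54700/640 = -85.47 J/K and ΔS_cold = +Q/T_C = 54700/326 = 167.8 J/K.
ΔS_total = -85.47 + 167.8 = 82.3 J/K, positive as the second law requires.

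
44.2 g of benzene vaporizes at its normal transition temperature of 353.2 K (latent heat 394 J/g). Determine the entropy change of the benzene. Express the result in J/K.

Heat absorbed by the substance: Q = mL = 44.2 × 394 = 17414.8 J.
At constant T, ΔS = Q_rev/T = 17414.8 / 353.2 = 49.3 J/K.

ΔS = 49.3 J/K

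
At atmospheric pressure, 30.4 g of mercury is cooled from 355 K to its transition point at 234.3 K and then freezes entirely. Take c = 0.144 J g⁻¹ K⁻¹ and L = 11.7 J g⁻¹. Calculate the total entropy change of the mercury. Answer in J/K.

ΔS = -3.34 J/K

Cooling step: ΔS₁ = m c ln(T_tr/T_i) = 30.4 × 0.144 × ln(234.3/355) = -1.819 J/K.
Phase change: ΔS₂ = −mL/T_tr = −30.4 × 11.7 / 234.3 = -1.518 J/K.
ΔS_total = (-1.819) + (-1.518) = -3.34 J/K.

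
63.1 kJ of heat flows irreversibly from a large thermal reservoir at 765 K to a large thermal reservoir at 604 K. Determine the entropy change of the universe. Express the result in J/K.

ΔS_hot = −Q/T_H = −63100/765 = -82.48 J/K and ΔS_cold = +Q/T_C = 63100/604 = 104.5 J/K.
ΔS_total = -82.48 + 104.5 = 22 J/K, positive as the second law requires.

ΔS_total = 22 J/K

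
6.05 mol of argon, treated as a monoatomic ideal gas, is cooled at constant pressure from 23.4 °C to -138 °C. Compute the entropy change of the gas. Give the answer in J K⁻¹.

In kelvin: T₁ = 296.55 K, T₂ = 135.15 K. At constant pressure, ΔS = nC_p ln(T₂/T₁) with C_p = 5R/2 = 20.79 J mol⁻¹ K⁻¹.
ΔS = 6.05 × 20.79 × ln(135.15/296.55) = -98.8 J/K.

ΔS = -98.8 J/K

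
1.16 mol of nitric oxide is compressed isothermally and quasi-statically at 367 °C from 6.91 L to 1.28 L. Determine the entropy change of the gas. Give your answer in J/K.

ΔS_gas = -16.3 J/K

For an isothermal ideal gas ΔS_gas = nR ln(V₂/V₁) = 1.16 × 8.314 × ln(1.28/6.91) = -16.3 J/K.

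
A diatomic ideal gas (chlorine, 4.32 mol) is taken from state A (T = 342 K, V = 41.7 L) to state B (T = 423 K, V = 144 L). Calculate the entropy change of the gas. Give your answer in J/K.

ΔS = 63.6 J/K

Entropy is a state function: ΔS = nC_V ln(T₂/T₁) + nR ln(V₂/V₁), with C_V = 5R/2 = 20.79 J mol⁻¹ K⁻¹ for a diatomic ideal gas.
ΔS = 4.32 × [20.79 × ln(423/342) + 8.314 × ln(144/41.7)] = 63.6 J/K.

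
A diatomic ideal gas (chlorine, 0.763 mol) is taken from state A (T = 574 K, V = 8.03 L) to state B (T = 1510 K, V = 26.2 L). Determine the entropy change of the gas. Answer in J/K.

Entropy is a state function: ΔS = nC_V ln(T₂/T₁) + nR ln(V₂/V₁), with C_V = 5R/2 = 20.79 J mol⁻¹ K⁻¹ for a diatomic ideal gas.
ΔS = 0.763 × [20.79 × ln(1510/574) + 8.314 × ln(26.2/8.03)] = 22.8 J/K.

ΔS = 22.8 J/K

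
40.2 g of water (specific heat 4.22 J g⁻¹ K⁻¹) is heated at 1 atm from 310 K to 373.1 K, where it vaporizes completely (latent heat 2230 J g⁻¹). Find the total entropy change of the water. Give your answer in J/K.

Warming step: ΔS₁ = m c ln(T_tr/T_i) = 40.2 × 4.22 × ln(373.1/310) = 31.43 J/K.
Phase change: ΔS₂ = +mL/T_tr = 40.2 × 2230 / 373.1 = 240.3 J/K.
ΔS_total = (31.43) + (240.3) = 272 J/K.

ΔS = 272 J/K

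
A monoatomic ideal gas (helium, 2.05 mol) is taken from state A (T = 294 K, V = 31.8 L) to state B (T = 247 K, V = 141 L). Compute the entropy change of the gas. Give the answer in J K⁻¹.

ΔS = 20.9 J/K

Entropy is a state function: ΔS = nC_V ln(T₂/T₁) + nR ln(V₂/V₁), with C_V = 3R/2 = 12.47 J mol⁻¹ K⁻¹ for a monoatomic ideal gas.
ΔS = 2.05 × [12.47 × ln(247/294) + 8.314 × ln(141/31.8)] = 20.9 J/K.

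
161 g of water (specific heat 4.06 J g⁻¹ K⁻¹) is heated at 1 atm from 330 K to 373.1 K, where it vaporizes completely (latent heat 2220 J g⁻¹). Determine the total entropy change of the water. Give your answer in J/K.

ΔS = 1040 J/K

Warming step: ΔS₁ = m c ln(T_tr/T_i) = 161 × 4.06 × ln(373.1/330) = 80.24 J/K.
Phase change: ΔS₂ = +mL/T_tr = 161 × 2220 / 373.1 = 958 J/K.
ΔS_total = (80.24) + (958) = 1040 J/K.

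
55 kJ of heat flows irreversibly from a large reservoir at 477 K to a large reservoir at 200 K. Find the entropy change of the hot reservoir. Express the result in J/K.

The hot reservoir loses heat Q, so ΔS_hot = −Q/T_H = −55000/477 = -115 J/K.

ΔS_hot = -115 J/K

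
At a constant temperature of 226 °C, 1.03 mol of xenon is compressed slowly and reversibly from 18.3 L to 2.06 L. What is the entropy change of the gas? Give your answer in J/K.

ΔS_gas = -18.7 J/K

For an isothermal ideal gas ΔS_gas = nR ln(V₂/V₁) = 1.03 × 8.314 × ln(2.06/18.3) = -18.7 J/K.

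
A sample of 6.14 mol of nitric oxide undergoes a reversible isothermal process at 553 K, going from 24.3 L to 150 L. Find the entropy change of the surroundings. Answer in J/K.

ΔS_surr = -92.9 J/K

For an isothermal ideal gas ΔS_gas = nR ln(V₂/V₁) = 6.14 × 8.314 × ln(150/24.3) = 92.9 J/K.
The process is reversible, so ΔS_surr = −ΔS_gas = -92.9 J/K and ΔS_universe = 0.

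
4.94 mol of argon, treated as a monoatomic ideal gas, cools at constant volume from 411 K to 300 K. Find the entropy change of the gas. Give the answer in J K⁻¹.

ΔS = -19.4 J/K

At constant volume, ΔS = nC_V ln(T₂/T₁) with C_V = 3R/2 = 12.47 J mol⁻¹ K⁻¹.
ΔS = 4.94 × 12.47 × ln(300/411) = -19.4 J/K.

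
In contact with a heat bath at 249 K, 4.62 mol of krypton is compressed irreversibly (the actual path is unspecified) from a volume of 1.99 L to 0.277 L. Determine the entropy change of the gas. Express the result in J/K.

ΔS_gas = -75.7 J/K

Entropy is a state function, so ΔS_gas depends only on the end states.
For an isothermal ideal gas ΔS_gas = nR ln(V₂/V₁) = 4.62 × 8.314 × ln(0.277/1.99) = -75.7 J/K.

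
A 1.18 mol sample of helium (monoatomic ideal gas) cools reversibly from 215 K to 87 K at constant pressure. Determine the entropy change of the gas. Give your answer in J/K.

ΔS = -22.2 J/K

At constant pressure, ΔS = nC_p ln(T₂/T₁) with C_p = 5R/2 = 20.79 J mol⁻¹ K⁻¹.
ΔS = 1.18 × 20.79 × ln(87/215) = -22.2 J/K.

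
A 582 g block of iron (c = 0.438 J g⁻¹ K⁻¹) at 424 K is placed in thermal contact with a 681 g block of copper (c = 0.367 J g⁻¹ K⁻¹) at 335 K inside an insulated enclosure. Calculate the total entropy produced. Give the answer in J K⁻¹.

ΔS_total = 3.49 J/K

Energy balance: T_f = (m₁c₁T₁ + m₂c₂T₂)/(m₁c₁ + m₂c₂) = 379.94 K.
ΔS₁ = m₁c₁ ln(T_f/T₁) = 254.916 × ln(379.94/424) = -27.97 J/K.
ΔS₂ = m₂c₂ ln(T_f/T₂) = 249.927 × ln(379.94/335) = 31.46 J/K.
ΔS_total = -27.97 + 31.46 = 3.49 J/K.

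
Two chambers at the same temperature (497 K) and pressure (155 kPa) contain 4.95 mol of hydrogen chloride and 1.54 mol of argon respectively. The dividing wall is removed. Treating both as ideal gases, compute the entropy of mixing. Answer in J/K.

Mole fractions: x_A = 4.95/6.49 = 0.763, x_B = 0.237.
ΔS_mix = −R(n_A ln x_A + n_B ln x_B) = −8.314 × (4.95 ln 0.763 + 1.54 ln 0.237) = 29.6 J/K.

ΔS_mix = 29.6 J/K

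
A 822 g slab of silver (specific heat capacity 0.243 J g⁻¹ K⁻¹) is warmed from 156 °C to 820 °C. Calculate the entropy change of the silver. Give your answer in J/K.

In kelvin: T₁ = 429.15 K, T₂ = 1093.15 K. ΔS = ∫dQ_rev/T = m c ln(T₂/T₁) = 822 × 0.243 × ln(1093.15/429.15) = 187 J/K.

ΔS = 187 J/K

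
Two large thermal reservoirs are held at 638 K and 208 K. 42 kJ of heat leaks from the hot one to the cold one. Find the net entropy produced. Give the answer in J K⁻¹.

ΔS_hot = −Q/T_H = −42000/638 = -65.83 J/K and ΔS_cold = +Q/T_C = 42000/208 = 201.9 J/K.
ΔS_total = -65.83 + 201.9 = 136 J/K, positive as the second law requires.

ΔS_total = 136 J/K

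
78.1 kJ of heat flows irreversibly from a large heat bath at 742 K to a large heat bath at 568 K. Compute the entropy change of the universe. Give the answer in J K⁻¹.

ΔS_total = 32.2 J/K

ΔS_hot = −Q/T_H = −78100/742 = -105.3 J/K and ΔS_cold = +Q/T_C = 78100/568 = 137.5 J/K.
ΔS_total = -105.3 + 137.5 = 32.2 J/K, positive as the second law requires.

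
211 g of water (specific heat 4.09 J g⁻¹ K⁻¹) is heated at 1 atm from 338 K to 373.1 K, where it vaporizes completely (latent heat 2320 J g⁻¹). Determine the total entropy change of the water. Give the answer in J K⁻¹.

ΔS = 1400 J/K

Warming step: ΔS₁ = m c ln(T_tr/T_i) = 211 × 4.09 × ln(373.1/338) = 85.26 J/K.
Phase change: ΔS₂ = +mL/T_tr = 211 × 2320 / 373.1 = 1312 J/K.
ΔS_total = (85.26) + (1312) = 1400 J/K.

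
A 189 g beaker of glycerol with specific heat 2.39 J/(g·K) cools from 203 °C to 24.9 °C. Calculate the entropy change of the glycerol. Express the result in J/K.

ΔS = -212 J/K

In kelvin: T₁ = 476.15 K, T₂ = 298.05 K. ΔS = ∫dQ_rev/T = m c ln(T₂/T₁) = 189 × 2.39 × ln(298.05/476.15) = -212 J/K.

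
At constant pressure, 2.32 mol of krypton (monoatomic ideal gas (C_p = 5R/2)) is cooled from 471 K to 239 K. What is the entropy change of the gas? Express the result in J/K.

At constant pressure, ΔS = nC_p ln(T₂/T₁) with C_p = 5R/2 = 20.79 J mol⁻¹ K⁻¹.
ΔS = 2.32 × 20.79 × ln(239/471) = -32.7 J/K.

ΔS = -32.7 J/K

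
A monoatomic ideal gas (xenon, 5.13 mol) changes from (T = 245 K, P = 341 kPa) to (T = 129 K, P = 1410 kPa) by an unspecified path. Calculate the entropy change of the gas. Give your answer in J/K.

ΔS = nC_p ln(T₂/T₁) − nR ln(P₂/P₁), with C_p = 5R/2 = 20.79 J mol⁻¹ K⁻¹ for a monoatomic ideal gas.
ΔS = 5.13 × [20.79 × ln(129/245) − 8.314 × ln(1410/341)] = -129 J/K.

ΔS = -129 J/K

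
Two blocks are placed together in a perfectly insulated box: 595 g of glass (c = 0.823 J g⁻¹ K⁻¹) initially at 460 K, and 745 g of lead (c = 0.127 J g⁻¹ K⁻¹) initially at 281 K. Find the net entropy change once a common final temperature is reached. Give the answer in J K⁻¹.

ΔS_total = 8.6 J/K

Energy balance: T_f = (m₁c₁T₁ + m₂c₂T₂)/(m₁c₁ + m₂c₂) = 431.01 K.
ΔS₁ = m₁c₁ ln(T_f/T₁) = 489.685 × ln(431.01/460) = -31.871 J/K.
ΔS₂ = m₂c₂ ln(T_f/T₂) = 94.615 × ln(431.01/281) = 40.475 J/K.
ΔS_total = -31.871 + 40.475 = 8.6 J/K.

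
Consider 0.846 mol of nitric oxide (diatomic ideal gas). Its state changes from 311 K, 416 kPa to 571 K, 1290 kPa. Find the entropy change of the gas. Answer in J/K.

ΔS = nC_p ln(T₂/T₁) − nR ln(P₂/P₁), with C_p = 7R/2 = 29.1 J mol⁻¹ K⁻¹ for a diatomic ideal gas.
ΔS = 0.846 × [29.1 × ln(571/311) − 8.314 × ln(1290/416)] = 7 J/K.

ΔS = 7 J/K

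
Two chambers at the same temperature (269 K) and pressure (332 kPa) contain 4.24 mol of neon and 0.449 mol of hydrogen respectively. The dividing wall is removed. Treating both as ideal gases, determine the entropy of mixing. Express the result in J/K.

ΔS_mix = 12.3 J/K

Mole fractions: x_A = 4.24/4.69 = 0.904, x_B = 0.0958.
ΔS_mix = −R(n_A ln x_A + n_B ln x_B) = −8.314 × (4.24 ln 0.904 + 0.449 ln 0.0958) = 12.3 J/K.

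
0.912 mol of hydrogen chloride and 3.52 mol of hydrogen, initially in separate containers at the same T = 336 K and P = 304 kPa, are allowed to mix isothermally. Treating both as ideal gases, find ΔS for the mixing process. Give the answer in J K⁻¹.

ΔS_mix = 18.7 J/K

Mole fractions: x_A = 0.912/4.43 = 0.206, x_B = 0.794.
ΔS_mix = −R(n_A ln x_A + n_B ln x_B) = −8.314 × (0.912 ln 0.206 + 3.52 ln 0.794) = 18.7 J/K.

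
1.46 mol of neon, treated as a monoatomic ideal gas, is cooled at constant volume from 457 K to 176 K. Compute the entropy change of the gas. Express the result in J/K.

At constant volume, ΔS = nC_V ln(T₂/T₁) with C_V = 3R/2 = 12.47 J mol⁻¹ K⁻¹.
ΔS = 1.46 × 12.47 × ln(176/457) = -17.4 J/K.

ΔS = -17.4 J/K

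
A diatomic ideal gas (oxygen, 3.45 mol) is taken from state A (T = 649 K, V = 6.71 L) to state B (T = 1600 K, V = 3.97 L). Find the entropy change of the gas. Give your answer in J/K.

Entropy is a state function: ΔS = nC_V ln(T₂/T₁) + nR ln(V₂/V₁), with C_V = 5R/2 = 20.79 J mol⁻¹ K⁻¹ for a diatomic ideal gas.
ΔS = 3.45 × [20.79 × ln(1600/649) + 8.314 × ln(3.97/6.71)] = 49.7 J/K.

ΔS = 49.7 J/K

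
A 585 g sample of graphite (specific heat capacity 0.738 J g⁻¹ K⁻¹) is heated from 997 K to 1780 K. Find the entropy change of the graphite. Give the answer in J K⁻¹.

ΔS = ∫dQ_rev/T = m c ln(T₂/T₁) = 585 × 0.738 × ln(1780/997) = 250 J/K.

ΔS = 250 J/K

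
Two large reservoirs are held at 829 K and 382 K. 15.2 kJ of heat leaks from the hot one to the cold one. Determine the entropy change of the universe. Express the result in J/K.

ΔS_hot = −Q/T_H = −15200/829 = -18.335 J/K and ΔS_cold = +Q/T_C = 15200/382 = 39.791 J/K.
ΔS_total = -18.335 + 39.791 = 21.5 J/K, positive as the second law requires.

ΔS_total = 21.5 J/K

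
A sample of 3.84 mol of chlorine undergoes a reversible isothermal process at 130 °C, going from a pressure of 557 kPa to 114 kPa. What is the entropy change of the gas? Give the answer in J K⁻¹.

ΔS_gas = 50.6 J/K

For an isothermal ideal gas ΔS_gas = nR ln(P₁/P₂) = 3.84 × 8.314 × ln(557/114) = 50.6 J/K.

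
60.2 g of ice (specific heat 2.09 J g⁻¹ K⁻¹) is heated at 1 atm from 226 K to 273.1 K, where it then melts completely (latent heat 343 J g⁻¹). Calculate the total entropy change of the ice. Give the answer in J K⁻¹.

ΔS = 99.4 J/K

Warming step: ΔS₁ = m c ln(T_tr/T_i) = 60.2 × 2.09 × ln(273.1/226) = 23.82 J/K.
Phase change: ΔS₂ = +mL/T_tr = 60.2 × 343 / 273.1 = 75.61 J/K.
ΔS_total = (23.82) + (75.61) = 99.4 J/K.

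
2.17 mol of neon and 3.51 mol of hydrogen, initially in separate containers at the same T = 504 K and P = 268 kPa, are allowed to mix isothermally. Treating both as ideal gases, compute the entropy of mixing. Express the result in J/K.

ΔS_mix = 31.4 J/K

Mole fractions: x_A = 2.17/5.68 = 0.382, x_B = 0.618.
ΔS_mix = −R(n_A ln x_A + n_B ln x_B) = −8.314 × (2.17 ln 0.382 + 3.51 ln 0.618) = 31.4 J/K.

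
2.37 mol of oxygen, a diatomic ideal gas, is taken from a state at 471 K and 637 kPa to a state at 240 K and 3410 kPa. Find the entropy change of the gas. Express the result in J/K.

ΔS = -79.6 J/K

ΔS = nC_p ln(T₂/T₁) − nR ln(P₂/P₁), with C_p = 7R/2 = 29.1 J mol⁻¹ K⁻¹ for a diatomic ideal gas.
ΔS = 2.37 × [29.1 × ln(240/471) − 8.314 × ln(3410/637)] = -79.6 J/K.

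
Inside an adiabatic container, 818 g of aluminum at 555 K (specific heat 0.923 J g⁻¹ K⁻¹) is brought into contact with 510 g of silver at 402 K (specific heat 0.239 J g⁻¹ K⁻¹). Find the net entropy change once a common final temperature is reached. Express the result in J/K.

Energy balance: T_f = (m₁c₁T₁ + m₂c₂T₂)/(m₁c₁ + m₂c₂) = 533.73 K.
ΔS₁ = m₁c₁ ln(T_f/T₁) = 755.014 × ln(533.73/555) = -29.5 J/K.
ΔS₂ = m₂c₂ ln(T_f/T₂) = 121.89 × ln(533.73/402) = 34.55 J/K.
ΔS_total = -29.5 + 34.55 = 5.05 J/K.

ΔS_total = 5.05 J/K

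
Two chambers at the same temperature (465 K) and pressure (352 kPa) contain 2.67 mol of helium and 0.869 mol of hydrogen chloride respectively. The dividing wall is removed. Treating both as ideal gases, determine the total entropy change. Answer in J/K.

ΔS_mix = 16.4 J/K

Mole fractions: x_A = 2.67/3.54 = 0.754, x_B = 0.246.
ΔS_mix = −R(n_A ln x_A + n_B ln x_B) = −8.314 × (2.67 ln 0.754 + 0.869 ln 0.246) = 16.4 J/K.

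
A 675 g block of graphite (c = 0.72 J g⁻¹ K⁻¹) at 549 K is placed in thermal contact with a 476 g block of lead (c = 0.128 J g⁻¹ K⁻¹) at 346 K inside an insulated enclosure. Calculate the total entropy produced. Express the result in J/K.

ΔS_total = 5.12 J/K

Energy balance: T_f = (m₁c₁T₁ + m₂c₂T₂)/(m₁c₁ + m₂c₂) = 526.39 K.
ΔS₁ = m₁c₁ ln(T_f/T₁) = 486 × ln(526.39/549) = -20.443 J/K.
ΔS₂ = m₂c₂ ln(T_f/T₂) = 60.928 × ln(526.39/346) = 25.565 J/K.
ΔS_total = -20.443 + 25.565 = 5.12 J/K.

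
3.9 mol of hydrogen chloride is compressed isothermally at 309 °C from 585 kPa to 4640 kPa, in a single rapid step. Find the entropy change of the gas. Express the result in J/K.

Entropy is a state function, so ΔS_gas depends only on the end states.
For an isothermal ideal gas ΔS_gas = nR ln(P₁/P₂) = 3.9 × 8.314 × ln(585/4640) = -67.1 J/K.

ΔS_gas = -67.1 J/K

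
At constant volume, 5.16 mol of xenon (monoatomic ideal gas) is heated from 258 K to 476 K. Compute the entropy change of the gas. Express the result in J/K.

At constant volume, ΔS = nC_V ln(T₂/T₁) with C_V = 3R/2 = 12.47 J mol⁻¹ K⁻¹.
ΔS = 5.16 × 12.47 × ln(476/258) = 39.4 J/K.

ΔS = 39.4 J/K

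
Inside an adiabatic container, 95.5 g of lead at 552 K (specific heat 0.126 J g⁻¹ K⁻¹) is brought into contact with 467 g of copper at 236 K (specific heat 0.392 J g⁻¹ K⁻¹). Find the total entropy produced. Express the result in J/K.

ΔS_total = 5.26 J/K

Energy balance: T_f = (m₁c₁T₁ + m₂c₂T₂)/(m₁c₁ + m₂c₂) = 255.49 K.
ΔS₁ = m₁c₁ ln(T_f/T₁) = 12.033 × ln(255.49/552) = -9.27 J/K.
ΔS₂ = m₂c₂ ln(T_f/T₂) = 183.064 × ln(255.49/236) = 14.53 J/K.
ΔS_total = -9.27 + 14.53 = 5.26 J/K.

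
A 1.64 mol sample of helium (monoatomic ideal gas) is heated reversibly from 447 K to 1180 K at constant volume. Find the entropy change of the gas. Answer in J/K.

ΔS = 19.9 J/K

At constant volume, ΔS = nC_V ln(T₂/T₁) with C_V = 3R/2 = 12.47 J mol⁻¹ K⁻¹.
ΔS = 1.64 × 12.47 × ln(1180/447) = 19.9 J/K.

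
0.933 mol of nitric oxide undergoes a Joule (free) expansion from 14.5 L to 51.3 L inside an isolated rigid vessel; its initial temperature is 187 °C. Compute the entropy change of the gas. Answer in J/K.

ΔS_gas = 9.8 J/K

For an ideal gas in free expansion Q = 0 and W = 0, so T is unchanged.
Entropy is a state function; using a reversible isothermal path, ΔS_gas = nR ln(V₂/V₁) = 0.933 × 8.314 × ln(51.3/14.5) = 9.8 J/K.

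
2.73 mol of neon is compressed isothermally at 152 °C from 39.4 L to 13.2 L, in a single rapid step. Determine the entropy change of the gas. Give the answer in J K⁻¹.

Entropy is a state function, so ΔS_gas depends only on the end states.
For an isothermal ideal gas ΔS_gas = nR ln(V₂/V₁) = 2.73 × 8.314 × ln(13.2/39.4) = -24.8 J/K.

ΔS_gas = -24.8 J/K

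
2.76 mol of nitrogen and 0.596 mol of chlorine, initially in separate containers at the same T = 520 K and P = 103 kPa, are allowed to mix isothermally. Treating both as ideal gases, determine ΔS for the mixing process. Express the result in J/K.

Mole fractions: x_A = 2.76/3.36 = 0.822, x_B = 0.178.
ΔS_mix = −R(n_A ln x_A + n_B ln x_B) = −8.314 × (2.76 ln 0.822 + 0.596 ln 0.178) = 13.1 J/K.

ΔS_mix = 13.1 J/K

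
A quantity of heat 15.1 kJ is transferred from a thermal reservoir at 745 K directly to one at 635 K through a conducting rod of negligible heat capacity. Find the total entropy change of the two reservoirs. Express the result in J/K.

ΔS_hot = −Q/T_H = −15100/745 = -20.27 J/K and ΔS_cold = +Q/T_C = 15100/635 = 23.78 J/K.
ΔS_total = -20.27 + 23.78 = 3.51 J/K, positive as the second law requires.

ΔS_total = 3.51 J/K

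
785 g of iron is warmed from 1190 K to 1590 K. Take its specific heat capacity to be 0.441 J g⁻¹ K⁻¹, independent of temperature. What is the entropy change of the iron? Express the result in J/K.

ΔS = 100 J/K

ΔS = ∫dQ_rev/T = m c ln(T₂/T₁) = 785 × 0.441 × ln(1590/1190) = 100 J/K.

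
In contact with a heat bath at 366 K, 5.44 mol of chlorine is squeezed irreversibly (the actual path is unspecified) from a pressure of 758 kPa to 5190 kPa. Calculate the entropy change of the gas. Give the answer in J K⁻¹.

Entropy is a state function, so ΔS_gas depends only on the end states.
For an isothermal ideal gas ΔS_gas = nR ln(P₁/P₂) = 5.44 × 8.314 × ln(758/5190) = -87 J/K.

ΔS_gas = -87 J/K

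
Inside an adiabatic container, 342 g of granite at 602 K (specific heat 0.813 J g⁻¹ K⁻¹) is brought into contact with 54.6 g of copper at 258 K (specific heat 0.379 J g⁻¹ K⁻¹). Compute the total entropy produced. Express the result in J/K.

Energy balance: T_f = (m₁c₁T₁ + m₂c₂T₂)/(m₁c₁ + m₂c₂) = 578.17 K.
ΔS₁ = m₁c₁ ln(T_f/T₁) = 278.046 × ln(578.17/602) = -11.23 J/K.
ΔS₂ = m₂c₂ ln(T_f/T₂) = 20.6934 × ln(578.17/258) = 16.7 J/K.
ΔS_total = -11.23 + 16.7 = 5.47 J/K.

ΔS_total = 5.47 J/K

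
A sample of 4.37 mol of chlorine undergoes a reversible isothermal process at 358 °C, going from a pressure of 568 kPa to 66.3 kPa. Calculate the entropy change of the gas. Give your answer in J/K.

For an isothermal ideal gas ΔS_gas = nR ln(P₁/P₂) = 4.37 × 8.314 × ln(568/66.3) = 78 J/K.

ΔS_gas = 78 J/K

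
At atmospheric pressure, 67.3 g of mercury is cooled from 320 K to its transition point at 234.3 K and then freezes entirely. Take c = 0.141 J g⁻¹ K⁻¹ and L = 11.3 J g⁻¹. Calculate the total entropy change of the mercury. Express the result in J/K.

ΔS = -6.2 J/K

Cooling step: ΔS₁ = m c ln(T_tr/T_i) = 67.3 × 0.141 × ln(234.3/320) = -2.958 J/K.
Phase change: ΔS₂ = −mL/T_tr = −67.3 × 11.3 / 234.3 = -3.246 J/K.
ΔS_total = (-2.958) + (-3.246) = -6.2 J/K.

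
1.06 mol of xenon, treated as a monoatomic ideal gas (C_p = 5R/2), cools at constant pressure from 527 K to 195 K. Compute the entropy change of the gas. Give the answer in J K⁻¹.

ΔS = -21.9 J/K

At constant pressure, ΔS = nC_p ln(T₂/T₁) with C_p = 5R/2 = 20.79 J mol⁻¹ K⁻¹.
ΔS = 1.06 × 20.79 × ln(195/527) = -21.9 J/K.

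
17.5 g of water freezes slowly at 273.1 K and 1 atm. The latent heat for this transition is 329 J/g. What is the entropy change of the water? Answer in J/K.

Heat released by the substance: Q = −mL = −17.5 × 329 = −5757.5 J.
At constant T, ΔS = Q_rev/T = −5757.5 / 273.1 = -21.1 J/K.

ΔS = -21.1 J/K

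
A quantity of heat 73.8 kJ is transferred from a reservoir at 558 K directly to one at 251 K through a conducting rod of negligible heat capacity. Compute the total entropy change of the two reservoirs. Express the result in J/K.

ΔS_total = 162 J/K

ΔS_hot = −Q/T_H = −73800/558 = -132.3 J/K and ΔS_cold = +Q/T_C = 73800/251 = 294 J/K.
ΔS_total = -132.3 + 294 = 162 J/K, positive as the second law requires.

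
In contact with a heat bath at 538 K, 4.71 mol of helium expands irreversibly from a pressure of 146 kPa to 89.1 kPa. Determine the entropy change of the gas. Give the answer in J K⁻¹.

Entropy is a state function, so ΔS_gas depends only on the end states.
For an isothermal ideal gas ΔS_gas = nR ln(P₁/P₂) = 4.71 × 8.314 × ln(146/89.1) = 19.3 J/K.

ΔS_gas = 19.3 J/K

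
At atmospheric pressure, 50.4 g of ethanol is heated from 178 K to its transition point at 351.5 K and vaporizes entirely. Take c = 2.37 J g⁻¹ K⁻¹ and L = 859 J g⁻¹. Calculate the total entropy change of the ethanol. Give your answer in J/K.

Warming step: ΔS₁ = m c ln(T_tr/T_i) = 50.4 × 2.37 × ln(351.5/178) = 81.28 J/K.
Phase change: ΔS₂ = +mL/T_tr = 50.4 × 859 / 351.5 = 123.2 J/K.
ΔS_total = (81.28) + (123.2) = 204 J/K.

ΔS = 204 J/K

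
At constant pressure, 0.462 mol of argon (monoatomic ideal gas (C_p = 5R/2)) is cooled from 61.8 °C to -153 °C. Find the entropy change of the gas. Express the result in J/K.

ΔS = -9.85 J/K

In kelvin: T₁ = 334.95 K, T₂ = 120.15 K. At constant pressure, ΔS = nC_p ln(T₂/T₁) with C_p = 5R/2 = 20.79 J mol⁻¹ K⁻¹.
ΔS = 0.462 × 20.79 × ln(120.15/334.95) = -9.85 J/K.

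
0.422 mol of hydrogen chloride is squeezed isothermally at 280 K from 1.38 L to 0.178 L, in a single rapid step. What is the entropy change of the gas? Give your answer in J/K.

ΔS_gas = -7.19 J/K

Entropy is a state function, so ΔS_gas depends only on the end states.
For an isothermal ideal gas ΔS_gas = nR ln(V₂/V₁) = 0.422 × 8.314 × ln(0.178/1.38) = -7.19 J/K.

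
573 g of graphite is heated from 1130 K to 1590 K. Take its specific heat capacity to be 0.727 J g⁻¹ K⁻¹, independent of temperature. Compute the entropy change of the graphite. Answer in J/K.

ΔS = ∫dQ_rev/T = m c ln(T₂/T₁) = 573 × 0.727 × ln(1590/1130) = 142 J/K.

ΔS = 142 J/K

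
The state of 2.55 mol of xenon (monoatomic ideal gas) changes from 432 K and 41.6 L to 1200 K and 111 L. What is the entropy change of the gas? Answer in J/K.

Entropy is a state function: ΔS = nC_V ln(T₂/T₁) + nR ln(V₂/V₁), with C_V = 3R/2 = 12.47 J mol⁻¹ K⁻¹ for a monoatomic ideal gas.
ΔS = 2.55 × [12.47 × ln(1200/432) + 8.314 × ln(111/41.6)] = 53.3 J/K.

ΔS = 53.3 J/K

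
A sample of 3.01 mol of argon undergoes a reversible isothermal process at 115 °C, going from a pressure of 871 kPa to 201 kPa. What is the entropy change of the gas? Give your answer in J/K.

For an isothermal ideal gas ΔS_gas = nR ln(P₁/P₂) = 3.01 × 8.314 × ln(871/201) = 36.7 J/K.

ΔS_gas = 36.7 J/K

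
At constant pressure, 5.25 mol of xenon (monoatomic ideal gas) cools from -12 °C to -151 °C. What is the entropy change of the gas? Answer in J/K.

ΔS = -82.9 J/K

In kelvin: T₁ = 261.15 K, T₂ = 122.15 K. At constant pressure, ΔS = nC_p ln(T₂/T₁) with C_p = 5R/2 = 20.79 J mol⁻¹ K⁻¹.
ΔS = 5.25 × 20.79 × ln(122.15/261.15) = -82.9 J/K.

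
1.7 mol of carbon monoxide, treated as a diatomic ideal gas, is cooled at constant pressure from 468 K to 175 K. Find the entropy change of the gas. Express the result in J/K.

At constant pressure, ΔS = nC_p ln(T₂/T₁) with C_p = 7R/2 = 29.1 J mol⁻¹ K⁻¹.
ΔS = 1.7 × 29.1 × ln(175/468) = -48.7 J/K.

ΔS = -48.7 J/K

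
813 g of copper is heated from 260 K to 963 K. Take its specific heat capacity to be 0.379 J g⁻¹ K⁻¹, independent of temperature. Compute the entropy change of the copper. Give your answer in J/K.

ΔS = ∫dQ_rev/T = m c ln(T₂/T₁) = 813 × 0.379 × ln(963/260) = 403 J/K.

ΔS = 403 J/K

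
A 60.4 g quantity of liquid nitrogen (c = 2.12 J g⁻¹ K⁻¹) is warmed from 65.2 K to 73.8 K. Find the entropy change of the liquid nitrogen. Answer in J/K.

ΔS = ∫dQ_rev/T = m c ln(T₂/T₁) = 60.4 × 2.12 × ln(73.8/65.2) = 15.9 J/K.

ΔS = 15.9 J/K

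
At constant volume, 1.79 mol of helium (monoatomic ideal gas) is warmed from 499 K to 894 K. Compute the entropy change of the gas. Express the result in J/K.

ΔS = 13 J/K

At constant volume, ΔS = nC_V ln(T₂/T₁) with C_V = 3R/2 = 12.47 J mol⁻¹ K⁻¹.
ΔS = 1.79 × 12.47 × ln(894/499) = 13 J/K.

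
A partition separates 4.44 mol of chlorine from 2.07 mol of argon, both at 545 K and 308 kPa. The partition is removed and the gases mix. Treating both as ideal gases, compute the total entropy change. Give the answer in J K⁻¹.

ΔS_mix = 33.8 J/K

Mole fractions: x_A = 4.44/6.51 = 0.682, x_B = 0.318.
ΔS_mix = −R(n_A ln x_A + n_B ln x_B) = −8.314 × (4.44 ln 0.682 + 2.07 ln 0.318) = 33.8 J/K.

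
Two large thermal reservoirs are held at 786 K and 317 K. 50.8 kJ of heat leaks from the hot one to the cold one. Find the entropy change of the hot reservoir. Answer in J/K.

The hot reservoir loses heat Q, so ΔS_hot = −Q/T_H = −50800/786 = -64.6 J/K.

ΔS_hot = -64.6 J/K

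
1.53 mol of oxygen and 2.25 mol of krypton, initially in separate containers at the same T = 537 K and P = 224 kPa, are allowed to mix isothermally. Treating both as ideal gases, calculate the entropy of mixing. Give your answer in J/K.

Mole fractions: x_A = 1.53/3.78 = 0.405, x_B = 0.595.
ΔS_mix = −R(n_A ln x_A + n_B ln x_B) = −8.314 × (1.53 ln 0.405 + 2.25 ln 0.595) = 21.2 J/K.

ΔS_mix = 21.2 J/K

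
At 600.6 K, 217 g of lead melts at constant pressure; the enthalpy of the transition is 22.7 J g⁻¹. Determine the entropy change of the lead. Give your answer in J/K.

ΔS = 8.2 J/K

Heat absorbed by the substance: Q = mL = 217 × 22.7 = 4925.9 J.
At constant T, ΔS = Q_rev/T = 4925.9 / 600.6 = 8.2 J/K.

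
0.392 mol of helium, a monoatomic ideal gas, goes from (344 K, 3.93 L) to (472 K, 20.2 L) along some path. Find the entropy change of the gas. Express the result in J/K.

Entropy is a state function: ΔS = nC_V ln(T₂/T₁) + nR ln(V₂/V₁), with C_V = 3R/2 = 12.47 J mol⁻¹ K⁻¹ for a monoatomic ideal gas.
ΔS = 0.392 × [12.47 × ln(472/344) + 8.314 × ln(20.2/3.93)] = 6.88 J/K.

ΔS = 6.88 J/K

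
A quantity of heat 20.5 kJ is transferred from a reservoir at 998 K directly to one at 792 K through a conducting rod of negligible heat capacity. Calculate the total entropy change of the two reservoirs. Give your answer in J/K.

ΔS_hot = −Q/T_H = −20500/998 = -20.54 J/K and ΔS_cold = +Q/T_C = 20500/792 = 25.88 J/K.
ΔS_total = -20.54 + 25.88 = 5.34 J/K, positive as the second law requires.

ΔS_total = 5.34 J/K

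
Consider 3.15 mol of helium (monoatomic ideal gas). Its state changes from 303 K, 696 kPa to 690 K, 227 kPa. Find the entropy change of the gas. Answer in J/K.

ΔS = nC_p ln(T₂/T₁) − nR ln(P₂/P₁), with C_p = 5R/2 = 20.79 J mol⁻¹ K⁻¹ for a monoatomic ideal gas.
ΔS = 3.15 × [20.79 × ln(690/303) − 8.314 × ln(227/696)] = 83.2 J/K.

ΔS = 83.2 J/K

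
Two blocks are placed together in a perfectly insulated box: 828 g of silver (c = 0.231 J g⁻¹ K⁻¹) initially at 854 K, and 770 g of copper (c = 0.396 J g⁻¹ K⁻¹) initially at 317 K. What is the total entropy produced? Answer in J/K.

ΔS_total = 59.8 J/K

Energy balance: T_f = (m₁c₁T₁ + m₂c₂T₂)/(m₁c₁ + m₂c₂) = 524 K.
ΔS₁ = m₁c₁ ln(T_f/T₁) = 191.268 × ln(524/854) = -93.42 J/K.
ΔS₂ = m₂c₂ ln(T_f/T₂) = 304.92 × ln(524/317) = 153.2 J/K.
ΔS_total = -93.42 + 153.2 = 59.8 J/K.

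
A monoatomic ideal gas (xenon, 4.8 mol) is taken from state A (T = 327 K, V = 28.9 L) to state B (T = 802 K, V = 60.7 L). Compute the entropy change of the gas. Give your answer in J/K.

ΔS = 83.3 J/K

Entropy is a state function: ΔS = nC_V ln(T₂/T₁) + nR ln(V₂/V₁), with C_V = 3R/2 = 12.47 J mol⁻¹ K⁻¹ for a monoatomic ideal gas.
ΔS = 4.8 × [12.47 × ln(802/327) + 8.314 × ln(60.7/28.9)] = 83.3 J/K.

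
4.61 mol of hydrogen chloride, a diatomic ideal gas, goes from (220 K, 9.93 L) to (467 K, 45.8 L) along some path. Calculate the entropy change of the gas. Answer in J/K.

Entropy is a state function: ΔS = nC_V ln(T₂/T₁) + nR ln(V₂/V₁), with C_V = 5R/2 = 20.79 J mol⁻¹ K⁻¹ for a diatomic ideal gas.
ΔS = 4.61 × [20.79 × ln(467/220) + 8.314 × ln(45.8/9.93)] = 131 J/K.

ΔS = 131 J/K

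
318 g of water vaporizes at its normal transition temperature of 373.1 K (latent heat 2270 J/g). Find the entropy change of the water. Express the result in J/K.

Heat absorbed by the substance: Q = mL = 318 × 2270 = 721860 J.
At constant T, ΔS = Q_rev/T = 721860 / 373.1 = 1930 J/K.

ΔS = 1930 J/K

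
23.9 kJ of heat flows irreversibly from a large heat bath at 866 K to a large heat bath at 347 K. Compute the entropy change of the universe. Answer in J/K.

ΔS_hot = −Q/T_H = −23900/866 = -27.6 J/K and ΔS_cold = +Q/T_C = 23900/347 = 68.88 J/K.
ΔS_total = -27.6 + 68.88 = 41.3 J/K, positive as the second law requires.

ΔS_total = 41.3 J/K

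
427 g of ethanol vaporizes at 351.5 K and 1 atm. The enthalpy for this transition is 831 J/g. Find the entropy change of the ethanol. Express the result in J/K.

ΔS = 1010 J/K

Heat absorbed by the substance: Q = mL = 427 × 831 = 354837 J.
At constant T, ΔS = Q_rev/T = 354837 / 351.5 = 1010 J/K.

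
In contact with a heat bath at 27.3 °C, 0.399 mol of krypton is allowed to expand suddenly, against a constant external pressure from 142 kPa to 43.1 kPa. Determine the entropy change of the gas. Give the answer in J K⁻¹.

Entropy is a state function, so ΔS_gas depends only on the end states.
For an isothermal ideal gas ΔS_gas = nR ln(P₁/P₂) = 0.399 × 8.314 × ln(142/43.1) = 3.96 J/K.

ΔS_gas = 3.96 J/K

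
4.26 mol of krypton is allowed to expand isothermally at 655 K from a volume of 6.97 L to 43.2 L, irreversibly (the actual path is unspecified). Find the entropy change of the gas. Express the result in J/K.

Entropy is a state function, so ΔS_gas depends only on the end states.
For an isothermal ideal gas ΔS_gas = nR ln(V₂/V₁) = 4.26 × 8.314 × ln(43.2/6.97) = 64.6 J/K.

ΔS_gas = 64.6 J/K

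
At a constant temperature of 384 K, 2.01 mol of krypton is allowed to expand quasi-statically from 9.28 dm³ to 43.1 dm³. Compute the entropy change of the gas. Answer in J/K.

For an isothermal ideal gas ΔS_gas = nR ln(V₂/V₁) = 2.01 × 8.314 × ln(43.1/9.28) = 25.7 J/K.

ΔS_gas = 25.7 J/K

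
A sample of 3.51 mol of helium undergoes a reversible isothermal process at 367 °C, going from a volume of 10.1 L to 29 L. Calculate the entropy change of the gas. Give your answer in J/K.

For an isothermal ideal gas ΔS_gas = nR ln(V₂/V₁) = 3.51 × 8.314 × ln(29/10.1) = 30.8 J/K.

ΔS_gas = 30.8 J/K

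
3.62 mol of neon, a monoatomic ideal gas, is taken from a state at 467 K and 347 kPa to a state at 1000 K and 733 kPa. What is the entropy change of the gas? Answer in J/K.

ΔS = 34.8 J/K

ΔS = nC_p ln(T₂/T₁) − nR ln(P₂/P₁), with C_p = 5R/2 = 20.79 J mol⁻¹ K⁻¹ for a monoatomic ideal gas.
ΔS = 3.62 × [20.79 × ln(1000/467) − 8.314 × ln(733/347)] = 34.8 J/K.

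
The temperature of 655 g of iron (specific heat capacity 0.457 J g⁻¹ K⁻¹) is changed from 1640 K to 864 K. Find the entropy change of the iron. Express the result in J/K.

ΔS = -192 J/K

ΔS = ∫dQ_rev/T = m c ln(T₂/T₁) = 655 × 0.457 × ln(864/1640) = -192 J/K.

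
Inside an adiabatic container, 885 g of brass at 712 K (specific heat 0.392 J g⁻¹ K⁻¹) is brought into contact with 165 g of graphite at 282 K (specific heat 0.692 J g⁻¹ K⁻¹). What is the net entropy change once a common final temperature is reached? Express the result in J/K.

Energy balance: T_f = (m₁c₁T₁ + m₂c₂T₂)/(m₁c₁ + m₂c₂) = 605.52 K.
ΔS₁ = m₁c₁ ln(T_f/T₁) = 346.92 × ln(605.52/712) = -56.197 J/K.
ΔS₂ = m₂c₂ ln(T_f/T₂) = 114.18 × ln(605.52/282) = 87.254 J/K.
ΔS_total = -56.197 + 87.254 = 31.1 J/K.

ΔS_total = 31.1 J/K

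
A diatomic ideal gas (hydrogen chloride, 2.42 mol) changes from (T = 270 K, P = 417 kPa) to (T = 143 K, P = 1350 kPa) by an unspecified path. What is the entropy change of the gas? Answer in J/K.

ΔS = nC_p ln(T₂/T₁) − nR ln(P₂/P₁), with C_p = 7R/2 = 29.1 J mol⁻¹ K⁻¹ for a diatomic ideal gas.
ΔS = 2.42 × [29.1 × ln(143/270) − 8.314 × ln(1350/417)] = -68.4 J/K.

ΔS = -68.4 J/K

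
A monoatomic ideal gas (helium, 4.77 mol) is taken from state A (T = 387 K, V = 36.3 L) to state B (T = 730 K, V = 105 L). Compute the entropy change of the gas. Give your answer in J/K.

Entropy is a state function: ΔS = nC_V ln(T₂/T₁) + nR ln(V₂/V₁), with C_V = 3R/2 = 12.47 J mol⁻¹ K⁻¹ for a monoatomic ideal gas.
ΔS = 4.77 × [12.47 × ln(730/387) + 8.314 × ln(105/36.3)] = 79.9 J/K.

ΔS = 79.9 J/K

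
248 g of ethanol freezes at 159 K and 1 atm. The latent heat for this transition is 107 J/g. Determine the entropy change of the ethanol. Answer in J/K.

ΔS = -167 J/K

Heat released by the substance: Q = −mL = −248 × 107 = −26536 J.
At constant T, ΔS = Q_rev/T = −26536 / 159 = -167 J/K.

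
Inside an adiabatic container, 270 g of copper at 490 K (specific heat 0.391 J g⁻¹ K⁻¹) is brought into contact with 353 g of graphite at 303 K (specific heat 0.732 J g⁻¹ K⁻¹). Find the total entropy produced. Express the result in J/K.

ΔS_total = 9.19 J/K

Energy balance: T_f = (m₁c₁T₁ + m₂c₂T₂)/(m₁c₁ + m₂c₂) = 357.24 K.
ΔS₁ = m₁c₁ ln(T_f/T₁) = 105.57 × ln(357.24/490) = -33.36 J/K.
ΔS₂ = m₂c₂ ln(T_f/T₂) = 258.396 × ln(357.24/303) = 42.55 J/K.
ΔS_total = -33.36 + 42.55 = 9.19 J/K.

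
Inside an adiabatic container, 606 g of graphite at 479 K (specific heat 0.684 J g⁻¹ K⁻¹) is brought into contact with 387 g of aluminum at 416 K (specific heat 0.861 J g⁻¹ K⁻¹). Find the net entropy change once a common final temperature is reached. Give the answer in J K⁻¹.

Energy balance: T_f = (m₁c₁T₁ + m₂c₂T₂)/(m₁c₁ + m₂c₂) = 450.92 K.
ΔS₁ = m₁c₁ ln(T_f/T₁) = 414.504 × ln(450.92/479) = -25.036 J/K.
ΔS₂ = m₂c₂ ln(T_f/T₂) = 333.207 × ln(450.92/416) = 26.862 J/K.
ΔS_total = -25.036 + 26.862 = 1.83 J/K.

ΔS_total = 1.83 J/K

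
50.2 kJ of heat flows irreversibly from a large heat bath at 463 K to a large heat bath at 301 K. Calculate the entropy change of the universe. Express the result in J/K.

ΔS_total = 58.4 J/K

ΔS_hot = −Q/T_H = −50200/463 = -108.4 J/K and ΔS_cold = +Q/T_C = 50200/301 = 166.8 J/K.
ΔS_total = -108.4 + 166.8 = 58.4 J/K, positive as the second law requires.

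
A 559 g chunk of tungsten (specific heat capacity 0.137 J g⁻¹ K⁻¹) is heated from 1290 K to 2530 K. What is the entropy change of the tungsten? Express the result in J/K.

ΔS = 51.6 J/K

ΔS = ∫dQ_rev/T = m c ln(T₂/T₁) = 559 × 0.137 × ln(2530/1290) = 51.6 J/K.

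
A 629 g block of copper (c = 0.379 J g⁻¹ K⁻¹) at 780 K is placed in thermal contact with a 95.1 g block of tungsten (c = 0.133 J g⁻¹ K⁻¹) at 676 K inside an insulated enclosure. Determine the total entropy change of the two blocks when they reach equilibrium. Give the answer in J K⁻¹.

Energy balance: T_f = (m₁c₁T₁ + m₂c₂T₂)/(m₁c₁ + m₂c₂) = 774.76 K.
ΔS₁ = m₁c₁ ln(T_f/T₁) = 238.391 × ln(774.76/780) = -1.607 J/K.
ΔS₂ = m₂c₂ ln(T_f/T₂) = 12.6483 × ln(774.76/676) = 1.725 J/K.
ΔS_total = -1.607 + 1.725 = 0.118 J/K.

ΔS_total = 0.118 J/K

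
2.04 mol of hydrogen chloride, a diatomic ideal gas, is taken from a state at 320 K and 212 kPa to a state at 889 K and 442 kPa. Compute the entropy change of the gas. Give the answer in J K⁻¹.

ΔS = nC_p ln(T₂/T₁) − nR ln(P₂/P₁), with C_p = 7R/2 = 29.1 J mol⁻¹ K⁻¹ for a diatomic ideal gas.
ΔS = 2.04 × [29.1 × ln(889/320) − 8.314 × ln(442/212)] = 48.2 J/K.

ΔS = 48.2 J/K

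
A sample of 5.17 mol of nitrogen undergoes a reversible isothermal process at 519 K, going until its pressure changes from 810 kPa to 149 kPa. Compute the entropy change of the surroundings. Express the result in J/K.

ΔS_surr = -72.8 J/K

For an isothermal ideal gas ΔS_gas = nR ln(P₁/P₂) = 5.17 × 8.314 × ln(810/149) = 72.8 J/K.
The process is reversible, so ΔS_surr = −ΔS_gas = -72.8 J/K and ΔS_universe = 0.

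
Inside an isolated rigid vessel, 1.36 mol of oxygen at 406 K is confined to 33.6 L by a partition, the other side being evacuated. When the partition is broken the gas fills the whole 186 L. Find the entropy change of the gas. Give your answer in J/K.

ΔS_gas = 19.3 J/K

For an ideal gas in free expansion Q = 0 and W = 0, so T is unchanged.
Entropy is a state function; using a reversible isothermal path, ΔS_gas = nR ln(V₂/V₁) = 1.36 × 8.314 × ln(186/33.6) = 19.3 J/K.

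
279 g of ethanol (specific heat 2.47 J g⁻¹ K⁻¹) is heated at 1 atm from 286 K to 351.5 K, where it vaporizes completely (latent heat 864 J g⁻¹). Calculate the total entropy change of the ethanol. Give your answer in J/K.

ΔS = 828 J/K

Warming step: ΔS₁ = m c ln(T_tr/T_i) = 279 × 2.47 × ln(351.5/286) = 142.1 J/K.
Phase change: ΔS₂ = +mL/T_tr = 279 × 864 / 351.5 = 685.8 J/K.
ΔS_total = (142.1) + (685.8) = 828 J/K.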